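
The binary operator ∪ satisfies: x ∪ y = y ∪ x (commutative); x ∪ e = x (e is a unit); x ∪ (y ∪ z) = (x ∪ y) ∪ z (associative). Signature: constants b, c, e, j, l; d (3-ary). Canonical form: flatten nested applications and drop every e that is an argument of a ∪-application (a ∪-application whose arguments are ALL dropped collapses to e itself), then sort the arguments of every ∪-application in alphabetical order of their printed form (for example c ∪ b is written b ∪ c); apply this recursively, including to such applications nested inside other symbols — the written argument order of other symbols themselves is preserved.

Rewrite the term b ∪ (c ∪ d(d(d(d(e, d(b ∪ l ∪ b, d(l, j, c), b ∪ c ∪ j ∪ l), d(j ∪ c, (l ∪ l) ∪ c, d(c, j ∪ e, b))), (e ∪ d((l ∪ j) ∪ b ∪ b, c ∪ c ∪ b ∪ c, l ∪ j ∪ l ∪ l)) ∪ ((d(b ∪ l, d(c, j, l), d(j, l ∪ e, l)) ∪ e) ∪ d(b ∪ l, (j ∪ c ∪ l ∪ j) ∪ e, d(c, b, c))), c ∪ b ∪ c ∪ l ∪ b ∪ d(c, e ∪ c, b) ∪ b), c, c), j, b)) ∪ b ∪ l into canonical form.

Answer: b ∪ b ∪ c ∪ d(d(d(d(e, d(b ∪ b ∪ l, d(l, j, c), b ∪ c ∪ j ∪ l), d(c ∪ j, c ∪ l ∪ l, d(c, j, b))), d(b ∪ b ∪ j ∪ l, b ∪ c ∪ c ∪ c, j ∪ l ∪ l ∪ l) ∪ d(b ∪ l, c ∪ j ∪ j ∪ l, d(c, b, c)) ∪ d(b ∪ l, d(c, j, l), d(j, l, l)), b ∪ b ∪ b ∪ c ∪ c ∪ d(c, c, b) ∪ l), c, c), j, b) ∪ l

Derivation:
Un-nest:  b ∪ c ∪ d(d(d(d(e, d(b ∪ l ∪ b, d(l, j, c), b ∪ c ∪ j ∪ l), d(j ∪ c, (l ∪ l) ∪ c, d(c, j ∪ e, b))), (e ∪ d((l ∪ j) ∪ b ∪ b, c ∪ c ∪ b ∪ c, l ∪ j ∪ l ∪ l)) ∪ ((d(b ∪ l, d(c, j, l), d(j, l ∪ e, l)) ∪ e) ∪ d(b ∪ l, (j ∪ c ∪ l ∪ j) ∪ e, d(c, b, c))), c ∪ b ∪ c ∪ l ∪ b ∪ d(c, e ∪ c, b) ∪ b), c, c), j, b) ∪ b ∪ l
Simplify inside:  d(d(d(d(e, d(b ∪ l ∪ b, d(l, j, c), b ∪ c ∪ j ∪ l), d(j ∪ c, (l ∪ l) ∪ c, d(c, j ∪ e, b))), (e ∪ d((l ∪ j) ∪ b ∪ b, c ∪ c ∪ b ∪ c, l ∪ j ∪ l ∪ l)) ∪ ((d(b ∪ l, d(c, j, l), d(j, l ∪ e, l)) ∪ e) ∪ d(b ∪ l, (j ∪ c ∪ l ∪ j) ∪ e, d(c, b, c))), c ∪ b ∪ c ∪ l ∪ b ∪ d(c, e ∪ c, b) ∪ b), c, c), j, b)  →  d(d(d(d(e, d(b ∪ b ∪ l, d(l, j, c), b ∪ c ∪ j ∪ l), d(c ∪ j, c ∪ l ∪ l, d(c, j, b))), d(b ∪ b ∪ j ∪ l, b ∪ c ∪ c ∪ c, j ∪ l ∪ l ∪ l) ∪ d(b ∪ l, c ∪ j ∪ j ∪ l, d(c, b, c)) ∪ d(b ∪ l, d(c, j, l), d(j, l, l)), b ∪ b ∪ b ∪ c ∪ c ∪ d(c, c, b) ∪ l), c, c), j, b)
Sort:  b ∪ b ∪ c ∪ d(d(d(d(e, d(b ∪ b ∪ l, d(l, j, c), b ∪ c ∪ j ∪ l), d(c ∪ j, c ∪ l ∪ l, d(c, j, b))), d(b ∪ b ∪ j ∪ l, b ∪ c ∪ c ∪ c, j ∪ l ∪ l ∪ l) ∪ d(b ∪ l, c ∪ j ∪ j ∪ l, d(c, b, c)) ∪ d(b ∪ l, d(c, j, l), d(j, l, l)), b ∪ b ∪ b ∪ c ∪ c ∪ d(c, c, b) ∪ l), c, c), j, b) ∪ l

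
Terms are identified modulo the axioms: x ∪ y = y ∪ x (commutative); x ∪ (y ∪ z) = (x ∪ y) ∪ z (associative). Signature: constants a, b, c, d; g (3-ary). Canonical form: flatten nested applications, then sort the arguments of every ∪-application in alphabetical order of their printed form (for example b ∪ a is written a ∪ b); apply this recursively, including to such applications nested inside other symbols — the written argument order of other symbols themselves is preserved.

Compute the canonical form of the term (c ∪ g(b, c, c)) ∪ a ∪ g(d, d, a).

Merge nested applications:  c ∪ g(b, c, c) ∪ a ∪ g(d, d, a)
Sort arguments:  a ∪ c ∪ g(b, c, c) ∪ g(d, d, a)

Answer: a ∪ c ∪ g(b, c, c) ∪ g(d, d, a)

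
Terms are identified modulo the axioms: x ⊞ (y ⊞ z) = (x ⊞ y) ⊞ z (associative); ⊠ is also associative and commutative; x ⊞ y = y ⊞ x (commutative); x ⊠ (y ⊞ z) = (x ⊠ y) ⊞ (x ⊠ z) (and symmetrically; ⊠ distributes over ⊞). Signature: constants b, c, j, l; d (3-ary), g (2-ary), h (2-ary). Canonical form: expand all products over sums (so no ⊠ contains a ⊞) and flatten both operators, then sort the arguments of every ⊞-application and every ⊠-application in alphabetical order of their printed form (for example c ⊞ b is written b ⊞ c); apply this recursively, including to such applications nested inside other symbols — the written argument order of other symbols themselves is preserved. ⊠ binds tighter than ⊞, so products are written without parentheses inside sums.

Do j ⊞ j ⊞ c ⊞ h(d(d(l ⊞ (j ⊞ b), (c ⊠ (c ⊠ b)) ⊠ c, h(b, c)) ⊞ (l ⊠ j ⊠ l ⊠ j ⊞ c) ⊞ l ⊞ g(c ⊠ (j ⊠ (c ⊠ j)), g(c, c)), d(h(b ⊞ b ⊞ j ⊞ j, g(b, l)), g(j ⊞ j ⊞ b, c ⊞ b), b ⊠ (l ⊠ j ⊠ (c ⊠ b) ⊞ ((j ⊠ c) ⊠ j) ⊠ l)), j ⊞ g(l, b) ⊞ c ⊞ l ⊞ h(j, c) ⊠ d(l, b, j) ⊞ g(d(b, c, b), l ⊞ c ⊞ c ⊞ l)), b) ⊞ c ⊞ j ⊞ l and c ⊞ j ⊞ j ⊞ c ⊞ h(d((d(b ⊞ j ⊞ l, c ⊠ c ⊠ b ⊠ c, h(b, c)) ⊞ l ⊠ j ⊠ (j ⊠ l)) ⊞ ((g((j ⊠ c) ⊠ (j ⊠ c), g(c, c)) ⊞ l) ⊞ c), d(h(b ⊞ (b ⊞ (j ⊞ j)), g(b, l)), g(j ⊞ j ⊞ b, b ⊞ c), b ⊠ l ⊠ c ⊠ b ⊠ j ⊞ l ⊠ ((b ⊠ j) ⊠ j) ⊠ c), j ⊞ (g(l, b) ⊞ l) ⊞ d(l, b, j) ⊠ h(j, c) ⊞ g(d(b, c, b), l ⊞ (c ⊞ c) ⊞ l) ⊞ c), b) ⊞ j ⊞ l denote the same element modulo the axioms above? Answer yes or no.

Left:  j ⊞ j ⊞ c ⊞ h(d(d(l ⊞ (j ⊞ b), (c ⊠ (c ⊠ b)) ⊠ c, h(b, c)) ⊞ (l ⊠ j ⊠ l ⊠ j ⊞ c) ⊞ l ⊞ g(c ⊠ (j ⊠ (c ⊠ j)), g(c, c)), d(h(b ⊞ b ⊞ j ⊞ j, g(b, l)), g(j ⊞ j ⊞ b, c ⊞ b), b ⊠ (l ⊠ j ⊠ (c ⊠ b) ⊞ ((j ⊠ c) ⊠ j) ⊠ l)), j ⊞ g(l, b) ⊞ c ⊞ l ⊞ h(j, c) ⊠ d(l, b, j) ⊞ g(d(b, c, b), l ⊞ c ⊞ c ⊞ l)), b) ⊞ c ⊞ j ⊞ l
  Distribute:  j ⊞ j ⊞ c ⊞ h(d(c ⊞ d(b ⊞ j ⊞ l, b ⊠ c ⊠ c ⊠ c, h(b, c)) ⊞ g(c ⊠ c ⊠ j ⊠ j, g(c, c)) ⊞ j ⊠ j ⊠ l ⊠ l ⊞ l, d(h(b ⊞ b ⊞ j ⊞ j, g(b, l)), g(b ⊞ j ⊞ j, b ⊞ c), b ⊠ b ⊠ c ⊠ j ⊠ l ⊞ b ⊠ c ⊠ j ⊠ j ⊠ l), c ⊞ d(l, b, j) ⊠ h(j, c) ⊞ g(d(b, c, b), c ⊞ c ⊞ l ⊞ l) ⊞ g(l, b) ⊞ j ⊞ l), b) ⊞ c ⊞ j ⊞ l
  Sort arguments:  c ⊞ c ⊞ h(d(c ⊞ d(b ⊞ j ⊞ l, b ⊠ c ⊠ c ⊠ c, h(b, c)) ⊞ g(c ⊠ c ⊠ j ⊠ j, g(c, c)) ⊞ j ⊠ j ⊠ l ⊠ l ⊞ l, d(h(b ⊞ b ⊞ j ⊞ j, g(b, l)), g(b ⊞ j ⊞ j, b ⊞ c), b ⊠ b ⊠ c ⊠ j ⊠ l ⊞ b ⊠ c ⊠ j ⊠ j ⊠ l), c ⊞ d(l, b, j) ⊠ h(j, c) ⊞ g(d(b, c, b), c ⊞ c ⊞ l ⊞ l) ⊞ g(l, b) ⊞ j ⊞ l), b) ⊞ j ⊞ j ⊞ j ⊞ l
Right:  c ⊞ j ⊞ j ⊞ c ⊞ h(d((d(b ⊞ j ⊞ l, c ⊠ c ⊠ b ⊠ c, h(b, c)) ⊞ l ⊠ j ⊠ (j ⊠ l)) ⊞ ((g((j ⊠ c) ⊠ (j ⊠ c), g(c, c)) ⊞ l) ⊞ c), d(h(b ⊞ (b ⊞ (j ⊞ j)), g(b, l)), g(j ⊞ j ⊞ b, b ⊞ c), b ⊠ l ⊠ c ⊠ b ⊠ j ⊞ l ⊠ ((b ⊠ j) ⊠ j) ⊠ c), j ⊞ (g(l, b) ⊞ l) ⊞ d(l, b, j) ⊠ h(j, c) ⊞ g(d(b, c, b), l ⊞ (c ⊞ c) ⊞ l) ⊞ c), b) ⊞ j ⊞ l
  Flatten:  c ⊞ j ⊞ j ⊞ c ⊞ h(d(c ⊞ d(b ⊞ j ⊞ l, b ⊠ c ⊠ c ⊠ c, h(b, c)) ⊞ g(c ⊠ c ⊠ j ⊠ j, g(c, c)) ⊞ j ⊠ j ⊠ l ⊠ l ⊞ l, d(h(b ⊞ b ⊞ j ⊞ j, g(b, l)), g(b ⊞ j ⊞ j, b ⊞ c), b ⊠ b ⊠ c ⊠ j ⊠ l ⊞ b ⊠ c ⊠ j ⊠ j ⊠ l), c ⊞ d(l, b, j) ⊠ h(j, c) ⊞ g(d(b, c, b), c ⊞ c ⊞ l ⊞ l) ⊞ g(l, b) ⊞ j ⊞ l), b) ⊞ j ⊞ l
  Sort:  c ⊞ c ⊞ h(d(c ⊞ d(b ⊞ j ⊞ l, b ⊠ c ⊠ c ⊠ c, h(b, c)) ⊞ g(c ⊠ c ⊠ j ⊠ j, g(c, c)) ⊞ j ⊠ j ⊠ l ⊠ l ⊞ l, d(h(b ⊞ b ⊞ j ⊞ j, g(b, l)), g(b ⊞ j ⊞ j, b ⊞ c), b ⊠ b ⊠ c ⊠ j ⊠ l ⊞ b ⊠ c ⊠ j ⊠ j ⊠ l), c ⊞ d(l, b, j) ⊠ h(j, c) ⊞ g(d(b, c, b), c ⊞ c ⊞ l ⊞ l) ⊞ g(l, b) ⊞ j ⊞ l), b) ⊞ j ⊞ j ⊞ j ⊞ l

Answer: yes — both canonical forms are c ⊞ c ⊞ h(d(c ⊞ d(b ⊞ j ⊞ l, b ⊠ c ⊠ c ⊠ c, h(b, c)) ⊞ g(c ⊠ c ⊠ j ⊠ j, g(c, c)) ⊞ j ⊠ j ⊠ l ⊠ l ⊞ l, d(h(b ⊞ b ⊞ j ⊞ j, g(b, l)), g(b ⊞ j ⊞ j, b ⊞ c), b ⊠ b ⊠ c ⊠ j ⊠ l ⊞ b ⊠ c ⊠ j ⊠ j ⊠ l), c ⊞ d(l, b, j) ⊠ h(j, c) ⊞ g(d(b, c, b), c ⊞ c ⊞ l ⊞ l) ⊞ g(l, b) ⊞ j ⊞ l), b) ⊞ j ⊞ j ⊞ j ⊞ l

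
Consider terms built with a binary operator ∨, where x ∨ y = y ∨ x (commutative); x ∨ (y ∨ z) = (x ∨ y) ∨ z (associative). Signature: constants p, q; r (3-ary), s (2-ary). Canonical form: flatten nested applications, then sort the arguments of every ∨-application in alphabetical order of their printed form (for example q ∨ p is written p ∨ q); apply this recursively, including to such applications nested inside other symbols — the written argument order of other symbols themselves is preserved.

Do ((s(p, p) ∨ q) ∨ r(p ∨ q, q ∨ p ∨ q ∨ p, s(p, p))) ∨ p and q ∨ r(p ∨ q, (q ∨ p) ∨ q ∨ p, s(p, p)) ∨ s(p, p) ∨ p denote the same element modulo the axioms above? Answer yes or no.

Left:  ((s(p, p) ∨ q) ∨ r(p ∨ q, q ∨ p ∨ q ∨ p, s(p, p))) ∨ p
  Flatten:  s(p, p) ∨ q ∨ r(p ∨ q, q ∨ p ∨ q ∨ p, s(p, p)) ∨ p
  Simplify inside:  r(p ∨ q, q ∨ p ∨ q ∨ p, s(p, p))  →  r(p ∨ q, p ∨ p ∨ q ∨ q, s(p, p))
  Sort:  p ∨ q ∨ r(p ∨ q, p ∨ p ∨ q ∨ q, s(p, p)) ∨ s(p, p)
Right:  q ∨ r(p ∨ q, (q ∨ p) ∨ q ∨ p, s(p, p)) ∨ s(p, p) ∨ p
  Canonicalize subterm:  r(p ∨ q, (q ∨ p) ∨ q ∨ p, s(p, p))  →  r(p ∨ q, p ∨ p ∨ q ∨ q, s(p, p))
  Order the arguments:  p ∨ q ∨ r(p ∨ q, p ∨ p ∨ q ∨ q, s(p, p)) ∨ s(p, p)

Answer: yes — both canonical forms are p ∨ q ∨ r(p ∨ q, p ∨ p ∨ q ∨ q, s(p, p)) ∨ s(p, p)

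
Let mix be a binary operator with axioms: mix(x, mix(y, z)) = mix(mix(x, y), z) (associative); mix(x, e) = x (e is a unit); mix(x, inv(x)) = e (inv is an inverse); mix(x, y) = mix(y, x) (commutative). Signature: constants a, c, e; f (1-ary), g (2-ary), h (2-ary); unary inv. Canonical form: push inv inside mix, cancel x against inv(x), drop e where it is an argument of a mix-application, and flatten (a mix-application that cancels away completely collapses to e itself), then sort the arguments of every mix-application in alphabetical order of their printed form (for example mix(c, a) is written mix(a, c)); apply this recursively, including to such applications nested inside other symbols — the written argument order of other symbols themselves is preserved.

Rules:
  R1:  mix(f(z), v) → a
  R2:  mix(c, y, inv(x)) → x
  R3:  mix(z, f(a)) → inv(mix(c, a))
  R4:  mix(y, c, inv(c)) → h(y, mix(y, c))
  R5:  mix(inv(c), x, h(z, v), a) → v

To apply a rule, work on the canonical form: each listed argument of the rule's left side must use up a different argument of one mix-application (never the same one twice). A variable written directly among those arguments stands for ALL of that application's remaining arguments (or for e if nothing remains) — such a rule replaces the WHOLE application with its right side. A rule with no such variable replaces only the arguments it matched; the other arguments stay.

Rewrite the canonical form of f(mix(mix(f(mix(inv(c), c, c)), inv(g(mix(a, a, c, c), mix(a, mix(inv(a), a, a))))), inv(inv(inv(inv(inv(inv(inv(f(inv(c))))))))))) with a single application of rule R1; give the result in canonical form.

Canonical form:  f(mix(f(c), inv(f(inv(c))), inv(g(mix(a, a, c, c), mix(a, a)))))
Match R1:  consume f(c);  v := mix(inv(f(inv(c))), inv(g(mix(a, a, c, c), mix(a, a)))), z := c
The extension variable absorbs all remaining arguments, so the whole application is rewritten.
New term:  f(a)

Answer: f(a)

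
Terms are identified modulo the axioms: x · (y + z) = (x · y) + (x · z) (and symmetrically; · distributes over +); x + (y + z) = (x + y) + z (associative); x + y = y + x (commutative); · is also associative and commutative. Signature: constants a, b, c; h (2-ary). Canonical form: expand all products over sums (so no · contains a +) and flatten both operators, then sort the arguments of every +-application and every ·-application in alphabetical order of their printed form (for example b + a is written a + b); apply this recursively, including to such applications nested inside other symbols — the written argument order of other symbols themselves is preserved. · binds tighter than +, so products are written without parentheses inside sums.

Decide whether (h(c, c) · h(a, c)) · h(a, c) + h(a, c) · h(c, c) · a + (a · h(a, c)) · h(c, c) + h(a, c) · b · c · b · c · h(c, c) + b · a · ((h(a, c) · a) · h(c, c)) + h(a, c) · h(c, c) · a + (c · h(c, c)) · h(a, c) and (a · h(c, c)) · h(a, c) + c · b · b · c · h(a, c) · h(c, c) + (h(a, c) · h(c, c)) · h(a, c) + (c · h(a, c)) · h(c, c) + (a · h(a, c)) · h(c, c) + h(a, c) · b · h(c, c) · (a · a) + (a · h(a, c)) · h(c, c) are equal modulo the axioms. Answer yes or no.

Left:  (h(c, c) · h(a, c)) · h(a, c) + h(a, c) · h(c, c) · a + (a · h(a, c)) · h(c, c) + h(a, c) · b · c · b · c · h(c, c) + b · a · ((h(a, c) · a) · h(c, c)) + h(a, c) · h(c, c) · a + (c · h(c, c)) · h(a, c)
  Un-nest:  h(a, c) · h(a, c) · h(c, c) + a · h(a, c) · h(c, c) + a · h(a, c) · h(c, c) + b · b · c · c · h(a, c) · h(c, c) + a · a · b · h(a, c) · h(c, c) + a · h(a, c) · h(c, c) + c · h(a, c) · h(c, c)
  Sort:  a · a · b · h(a, c) · h(c, c) + a · h(a, c) · h(c, c) + a · h(a, c) · h(c, c) + a · h(a, c) · h(c, c) + b · b · c · c · h(a, c) · h(c, c) + c · h(a, c) · h(c, c) + h(a, c) · h(a, c) · h(c, c)
Right:  (a · h(c, c)) · h(a, c) + c · b · b · c · h(a, c) · h(c, c) + (h(a, c) · h(c, c)) · h(a, c) + (c · h(a, c)) · h(c, c) + (a · h(a, c)) · h(c, c) + h(a, c) · b · h(c, c) · (a · a) + (a · h(a, c)) · h(c, c)
  Merge nested applications:  a · h(a, c) · h(c, c) + b · b · c · c · h(a, c) · h(c, c) + h(a, c) · h(a, c) · h(c, c) + c · h(a, c) · h(c, c) + a · h(a, c) · h(c, c) + a · a · b · h(a, c) · h(c, c) + a · h(a, c) · h(c, c)
  Order the arguments:  a · a · b · h(a, c) · h(c, c) + a · h(a, c) · h(c, c) + a · h(a, c) · h(c, c) + a · h(a, c) · h(c, c) + b · b · c · c · h(a, c) · h(c, c) + c · h(a, c) · h(c, c) + h(a, c) · h(a, c) · h(c, c)

Answer: yes — both canonical forms are a · a · b · h(a, c) · h(c, c) + a · h(a, c) · h(c, c) + a · h(a, c) · h(c, c) + a · h(a, c) · h(c, c) + b · b · c · c · h(a, c) · h(c, c) + c · h(a, c) · h(c, c) + h(a, c) · h(a, c) · h(c, c)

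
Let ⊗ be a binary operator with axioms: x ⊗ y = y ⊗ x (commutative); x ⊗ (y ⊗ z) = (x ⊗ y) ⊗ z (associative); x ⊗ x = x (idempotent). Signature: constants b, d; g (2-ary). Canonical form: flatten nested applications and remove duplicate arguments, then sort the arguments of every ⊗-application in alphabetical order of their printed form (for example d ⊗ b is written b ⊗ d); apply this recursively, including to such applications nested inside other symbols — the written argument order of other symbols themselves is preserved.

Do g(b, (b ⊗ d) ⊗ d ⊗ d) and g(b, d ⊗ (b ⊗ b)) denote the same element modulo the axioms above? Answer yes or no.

Left:  g(b, (b ⊗ d) ⊗ d ⊗ d)
  Descend into:  (b ⊗ d) ⊗ d ⊗ d
  Merge nested applications:  b ⊗ d ⊗ d ⊗ d
  Idempotence:  drop duplicate d, d
  Sort arguments:  b ⊗ d
  Rebuild:  g(b, b ⊗ d)
Right:  g(b, d ⊗ (b ⊗ b))
  Focus inside:  d ⊗ (b ⊗ b)
  Flatten:  d ⊗ b ⊗ b
  Idempotence:  drop duplicate b
  Order the arguments:  b ⊗ d
  Reassemble:  g(b, b ⊗ d)

Answer: yes — both canonical forms are g(b, b ⊗ d)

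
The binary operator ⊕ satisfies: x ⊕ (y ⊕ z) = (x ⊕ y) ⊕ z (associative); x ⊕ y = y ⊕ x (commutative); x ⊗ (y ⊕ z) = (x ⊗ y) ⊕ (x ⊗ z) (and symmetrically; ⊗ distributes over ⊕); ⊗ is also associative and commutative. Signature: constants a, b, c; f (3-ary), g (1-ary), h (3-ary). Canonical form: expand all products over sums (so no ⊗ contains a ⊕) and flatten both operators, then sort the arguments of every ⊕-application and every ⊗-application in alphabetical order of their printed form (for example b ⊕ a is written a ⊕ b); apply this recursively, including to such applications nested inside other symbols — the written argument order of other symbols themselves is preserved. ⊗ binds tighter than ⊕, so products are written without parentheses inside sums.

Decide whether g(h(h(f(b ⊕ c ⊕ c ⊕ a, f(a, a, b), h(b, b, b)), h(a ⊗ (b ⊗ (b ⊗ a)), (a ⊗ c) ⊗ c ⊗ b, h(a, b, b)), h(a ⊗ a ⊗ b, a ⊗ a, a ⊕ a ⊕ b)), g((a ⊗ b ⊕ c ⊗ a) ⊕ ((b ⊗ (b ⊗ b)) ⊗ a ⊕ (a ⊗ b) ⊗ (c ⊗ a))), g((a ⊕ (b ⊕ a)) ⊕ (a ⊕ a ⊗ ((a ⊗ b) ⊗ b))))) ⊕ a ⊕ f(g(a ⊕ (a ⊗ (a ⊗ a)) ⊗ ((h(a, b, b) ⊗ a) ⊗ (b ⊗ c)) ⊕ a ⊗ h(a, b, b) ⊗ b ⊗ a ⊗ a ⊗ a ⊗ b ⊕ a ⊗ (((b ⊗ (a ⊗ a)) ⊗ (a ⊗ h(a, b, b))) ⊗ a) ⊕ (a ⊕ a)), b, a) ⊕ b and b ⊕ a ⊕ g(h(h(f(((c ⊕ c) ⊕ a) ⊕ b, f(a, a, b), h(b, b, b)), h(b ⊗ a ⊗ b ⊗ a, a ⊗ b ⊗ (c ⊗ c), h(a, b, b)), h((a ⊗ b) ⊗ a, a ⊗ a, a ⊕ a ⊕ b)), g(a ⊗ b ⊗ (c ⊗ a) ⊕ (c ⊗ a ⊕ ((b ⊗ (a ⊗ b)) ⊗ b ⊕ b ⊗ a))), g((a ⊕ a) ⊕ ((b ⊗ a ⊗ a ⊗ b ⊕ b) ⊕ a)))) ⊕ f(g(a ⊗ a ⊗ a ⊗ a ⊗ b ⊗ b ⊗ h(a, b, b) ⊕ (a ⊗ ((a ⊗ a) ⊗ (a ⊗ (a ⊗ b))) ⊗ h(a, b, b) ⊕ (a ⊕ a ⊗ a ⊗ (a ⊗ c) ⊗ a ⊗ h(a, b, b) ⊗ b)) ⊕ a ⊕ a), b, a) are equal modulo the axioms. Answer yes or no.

Left:  g(h(h(f(b ⊕ c ⊕ c ⊕ a, f(a, a, b), h(b, b, b)), h(a ⊗ (b ⊗ (b ⊗ a)), (a ⊗ c) ⊗ c ⊗ b, h(a, b, b)), h(a ⊗ a ⊗ b, a ⊗ a, a ⊕ a ⊕ b)), g((a ⊗ b ⊕ c ⊗ a) ⊕ ((b ⊗ (b ⊗ b)) ⊗ a ⊕ (a ⊗ b) ⊗ (c ⊗ a))), g((a ⊕ (b ⊕ a)) ⊕ (a ⊕ a ⊗ ((a ⊗ b) ⊗ b))))) ⊕ a ⊕ f(g(a ⊕ (a ⊗ (a ⊗ a)) ⊗ ((h(a, b, b) ⊗ a) ⊗ (b ⊗ c)) ⊕ a ⊗ h(a, b, b) ⊗ b ⊗ a ⊗ a ⊗ a ⊗ b ⊕ a ⊗ (((b ⊗ (a ⊗ a)) ⊗ (a ⊗ h(a, b, b))) ⊗ a) ⊕ (a ⊕ a)), b, a) ⊕ b
  Merge nested applications:  g(h(h(f(a ⊕ b ⊕ c ⊕ c, f(a, a, b), h(b, b, b)), h(a ⊗ a ⊗ b ⊗ b, a ⊗ b ⊗ c ⊗ c, h(a, b, b)), h(a ⊗ a ⊗ b, a ⊗ a, a ⊕ a ⊕ b)), g(a ⊗ a ⊗ b ⊗ c ⊕ a ⊗ b ⊕ a ⊗ b ⊗ b ⊗ b ⊕ a ⊗ c), g(a ⊕ a ⊕ a ⊕ a ⊗ a ⊗ b ⊗ b ⊕ b))) ⊕ a ⊕ f(g(a ⊕ a ⊕ a ⊕ a ⊗ a ⊗ a ⊗ a ⊗ a ⊗ b ⊗ h(a, b, b) ⊕ a ⊗ a ⊗ a ⊗ a ⊗ b ⊗ b ⊗ h(a, b, b) ⊕ a ⊗ a ⊗ a ⊗ a ⊗ b ⊗ c ⊗ h(a, b, b)), b, a) ⊕ b
  Sort arguments:  a ⊕ b ⊕ f(g(a ⊕ a ⊕ a ⊕ a ⊗ a ⊗ a ⊗ a ⊗ a ⊗ b ⊗ h(a, b, b) ⊕ a ⊗ a ⊗ a ⊗ a ⊗ b ⊗ b ⊗ h(a, b, b) ⊕ a ⊗ a ⊗ a ⊗ a ⊗ b ⊗ c ⊗ h(a, b, b)), b, a) ⊕ g(h(h(f(a ⊕ b ⊕ c ⊕ c, f(a, a, b), h(b, b, b)), h(a ⊗ a ⊗ b ⊗ b, a ⊗ b ⊗ c ⊗ c, h(a, b, b)), h(a ⊗ a ⊗ b, a ⊗ a, a ⊕ a ⊕ b)), g(a ⊗ a ⊗ b ⊗ c ⊕ a ⊗ b ⊕ a ⊗ b ⊗ b ⊗ b ⊕ a ⊗ c), g(a ⊕ a ⊕ a ⊕ a ⊗ a ⊗ b ⊗ b ⊕ b)))
Right:  b ⊕ a ⊕ g(h(h(f(((c ⊕ c) ⊕ a) ⊕ b, f(a, a, b), h(b, b, b)), h(b ⊗ a ⊗ b ⊗ a, a ⊗ b ⊗ (c ⊗ c), h(a, b, b)), h((a ⊗ b) ⊗ a, a ⊗ a, a ⊕ a ⊕ b)), g(a ⊗ b ⊗ (c ⊗ a) ⊕ (c ⊗ a ⊕ ((b ⊗ (a ⊗ b)) ⊗ b ⊕ b ⊗ a))), g((a ⊕ a) ⊕ ((b ⊗ a ⊗ a ⊗ b ⊕ b) ⊕ a)))) ⊕ f(g(a ⊗ a ⊗ a ⊗ a ⊗ b ⊗ b ⊗ h(a, b, b) ⊕ (a ⊗ ((a ⊗ a) ⊗ (a ⊗ (a ⊗ b))) ⊗ h(a, b, b) ⊕ (a ⊕ a ⊗ a ⊗ (a ⊗ c) ⊗ a ⊗ h(a, b, b) ⊗ b)) ⊕ a ⊕ a), b, a)
  Flatten:  b ⊕ a ⊕ g(h(h(f(a ⊕ b ⊕ c ⊕ c, f(a, a, b), h(b, b, b)), h(a ⊗ a ⊗ b ⊗ b, a ⊗ b ⊗ c ⊗ c, h(a, b, b)), h(a ⊗ a ⊗ b, a ⊗ a, a ⊕ a ⊕ b)), g(a ⊗ a ⊗ b ⊗ c ⊕ a ⊗ b ⊕ a ⊗ b ⊗ b ⊗ b ⊕ a ⊗ c), g(a ⊕ a ⊕ a ⊕ a ⊗ a ⊗ b ⊗ b ⊕ b))) ⊕ f(g(a ⊕ a ⊕ a ⊕ a ⊗ a ⊗ a ⊗ a ⊗ a ⊗ b ⊗ h(a, b, b) ⊕ a ⊗ a ⊗ a ⊗ a ⊗ b ⊗ b ⊗ h(a, b, b) ⊕ a ⊗ a ⊗ a ⊗ a ⊗ b ⊗ c ⊗ h(a, b, b)), b, a)
  Order the arguments:  a ⊕ b ⊕ f(g(a ⊕ a ⊕ a ⊕ a ⊗ a ⊗ a ⊗ a ⊗ a ⊗ b ⊗ h(a, b, b) ⊕ a ⊗ a ⊗ a ⊗ a ⊗ b ⊗ b ⊗ h(a, b, b) ⊕ a ⊗ a ⊗ a ⊗ a ⊗ b ⊗ c ⊗ h(a, b, b)), b, a) ⊕ g(h(h(f(a ⊕ b ⊕ c ⊕ c, f(a, a, b), h(b, b, b)), h(a ⊗ a ⊗ b ⊗ b, a ⊗ b ⊗ c ⊗ c, h(a, b, b)), h(a ⊗ a ⊗ b, a ⊗ a, a ⊕ a ⊕ b)), g(a ⊗ a ⊗ b ⊗ c ⊕ a ⊗ b ⊕ a ⊗ b ⊗ b ⊗ b ⊕ a ⊗ c), g(a ⊕ a ⊕ a ⊕ a ⊗ a ⊗ b ⊗ b ⊕ b)))

Answer: yes — both canonical forms are a ⊕ b ⊕ f(g(a ⊕ a ⊕ a ⊕ a ⊗ a ⊗ a ⊗ a ⊗ a ⊗ b ⊗ h(a, b, b) ⊕ a ⊗ a ⊗ a ⊗ a ⊗ b ⊗ b ⊗ h(a, b, b) ⊕ a ⊗ a ⊗ a ⊗ a ⊗ b ⊗ c ⊗ h(a, b, b)), b, a) ⊕ g(h(h(f(a ⊕ b ⊕ c ⊕ c, f(a, a, b), h(b, b, b)), h(a ⊗ a ⊗ b ⊗ b, a ⊗ b ⊗ c ⊗ c, h(a, b, b)), h(a ⊗ a ⊗ b, a ⊗ a, a ⊕ a ⊕ b)), g(a ⊗ a ⊗ b ⊗ c ⊕ a ⊗ b ⊕ a ⊗ b ⊗ b ⊗ b ⊕ a ⊗ c), g(a ⊕ a ⊕ a ⊕ a ⊗ a ⊗ b ⊗ b ⊕ b)))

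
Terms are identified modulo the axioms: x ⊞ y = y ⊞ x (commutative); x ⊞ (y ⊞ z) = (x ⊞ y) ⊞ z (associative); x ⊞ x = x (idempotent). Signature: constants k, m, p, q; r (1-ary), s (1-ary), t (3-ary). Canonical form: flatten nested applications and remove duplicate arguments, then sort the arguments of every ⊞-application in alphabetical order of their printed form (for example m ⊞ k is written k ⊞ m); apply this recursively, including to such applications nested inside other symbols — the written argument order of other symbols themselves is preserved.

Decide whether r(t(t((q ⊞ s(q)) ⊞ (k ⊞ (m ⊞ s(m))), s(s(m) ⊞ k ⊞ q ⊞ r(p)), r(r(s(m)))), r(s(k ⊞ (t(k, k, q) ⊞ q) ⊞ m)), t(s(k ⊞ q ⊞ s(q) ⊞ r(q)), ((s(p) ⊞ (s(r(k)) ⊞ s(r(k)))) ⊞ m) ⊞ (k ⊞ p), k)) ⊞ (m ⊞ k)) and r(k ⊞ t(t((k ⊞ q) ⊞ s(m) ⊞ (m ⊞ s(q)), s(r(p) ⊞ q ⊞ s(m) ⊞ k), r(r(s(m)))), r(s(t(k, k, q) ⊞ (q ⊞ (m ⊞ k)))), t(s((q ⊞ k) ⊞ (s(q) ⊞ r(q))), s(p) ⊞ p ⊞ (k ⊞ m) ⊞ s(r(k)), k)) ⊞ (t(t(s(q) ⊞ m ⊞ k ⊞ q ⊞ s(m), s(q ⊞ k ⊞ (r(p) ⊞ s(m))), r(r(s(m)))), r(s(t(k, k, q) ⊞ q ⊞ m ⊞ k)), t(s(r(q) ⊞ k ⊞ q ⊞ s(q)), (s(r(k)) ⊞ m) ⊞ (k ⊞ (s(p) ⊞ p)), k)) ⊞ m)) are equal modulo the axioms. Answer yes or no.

Left:  r(t(t((q ⊞ s(q)) ⊞ (k ⊞ (m ⊞ s(m))), s(s(m) ⊞ k ⊞ q ⊞ r(p)), r(r(s(m)))), r(s(k ⊞ (t(k, k, q) ⊞ q) ⊞ m)), t(s(k ⊞ q ⊞ s(q) ⊞ r(q)), ((s(p) ⊞ (s(r(k)) ⊞ s(r(k)))) ⊞ m) ⊞ (k ⊞ p), k)) ⊞ (m ⊞ k))
  Focus inside:  t(t((q ⊞ s(q)) ⊞ (k ⊞ (m ⊞ s(m))), s(s(m) ⊞ k ⊞ q ⊞ r(p)), r(r(s(m)))), r(s(k ⊞ (t(k, k, q) ⊞ q) ⊞ m)), t(s(k ⊞ q ⊞ s(q) ⊞ r(q)), ((s(p) ⊞ (s(r(k)) ⊞ s(r(k)))) ⊞ m) ⊞ (k ⊞ p), k)) ⊞ (m ⊞ k)
  Un-nest:  t(t((q ⊞ s(q)) ⊞ (k ⊞ (m ⊞ s(m))), s(s(m) ⊞ k ⊞ q ⊞ r(p)), r(r(s(m)))), r(s(k ⊞ (t(k, k, q) ⊞ q) ⊞ m)), t(s(k ⊞ q ⊞ s(q) ⊞ r(q)), ((s(p) ⊞ (s(r(k)) ⊞ s(r(k)))) ⊞ m) ⊞ (k ⊞ p), k)) ⊞ m ⊞ k
  Canonicalize subterm:  t(t((q ⊞ s(q)) ⊞ (k ⊞ (m ⊞ s(m))), s(s(m) ⊞ k ⊞ q ⊞ r(p)), r(r(s(m)))), r(s(k ⊞ (t(k, k, q) ⊞ q) ⊞ m)), t(s(k ⊞ q ⊞ s(q) ⊞ r(q)), ((s(p) ⊞ (s(r(k)) ⊞ s(r(k)))) ⊞ m) ⊞ (k ⊞ p), k))  →  t(t(k ⊞ m ⊞ q ⊞ s(m) ⊞ s(q), s(k ⊞ q ⊞ r(p) ⊞ s(m)), r(r(s(m)))), r(s(k ⊞ m ⊞ q ⊞ t(k, k, q))), t(s(k ⊞ q ⊞ r(q) ⊞ s(q)), k ⊞ m ⊞ p ⊞ s(p) ⊞ s(r(k)), k))
  Sort arguments:  k ⊞ m ⊞ t(t(k ⊞ m ⊞ q ⊞ s(m) ⊞ s(q), s(k ⊞ q ⊞ r(p) ⊞ s(m)), r(r(s(m)))), r(s(k ⊞ m ⊞ q ⊞ t(k, k, q))), t(s(k ⊞ q ⊞ r(q) ⊞ s(q)), k ⊞ m ⊞ p ⊞ s(p) ⊞ s(r(k)), k))
  Put back:  r(k ⊞ m ⊞ t(t(k ⊞ m ⊞ q ⊞ s(m) ⊞ s(q), s(k ⊞ q ⊞ r(p) ⊞ s(m)), r(r(s(m)))), r(s(k ⊞ m ⊞ q ⊞ t(k, k, q))), t(s(k ⊞ q ⊞ r(q) ⊞ s(q)), k ⊞ m ⊞ p ⊞ s(p) ⊞ s(r(k)), k)))
Right:  r(k ⊞ t(t((k ⊞ q) ⊞ s(m) ⊞ (m ⊞ s(q)), s(r(p) ⊞ q ⊞ s(m) ⊞ k), r(r(s(m)))), r(s(t(k, k, q) ⊞ (q ⊞ (m ⊞ k)))), t(s((q ⊞ k) ⊞ (s(q) ⊞ r(q))), s(p) ⊞ p ⊞ (k ⊞ m) ⊞ s(r(k)), k)) ⊞ (t(t(s(q) ⊞ m ⊞ k ⊞ q ⊞ s(m), s(q ⊞ k ⊞ (r(p) ⊞ s(m))), r(r(s(m)))), r(s(t(k, k, q) ⊞ q ⊞ m ⊞ k)), t(s(r(q) ⊞ k ⊞ q ⊞ s(q)), (s(r(k)) ⊞ m) ⊞ (k ⊞ (s(p) ⊞ p)), k)) ⊞ m))
  Descend into:  k ⊞ t(t((k ⊞ q) ⊞ s(m) ⊞ (m ⊞ s(q)), s(r(p) ⊞ q ⊞ s(m) ⊞ k), r(r(s(m)))), r(s(t(k, k, q) ⊞ (q ⊞ (m ⊞ k)))), t(s((q ⊞ k) ⊞ (s(q) ⊞ r(q))), s(p) ⊞ p ⊞ (k ⊞ m) ⊞ s(r(k)), k)) ⊞ (t(t(s(q) ⊞ m ⊞ k ⊞ q ⊞ s(m), s(q ⊞ k ⊞ (r(p) ⊞ s(m))), r(r(s(m)))), r(s(t(k, k, q) ⊞ q ⊞ m ⊞ k)), t(s(r(q) ⊞ k ⊞ q ⊞ s(q)), (s(r(k)) ⊞ m) ⊞ (k ⊞ (s(p) ⊞ p)), k)) ⊞ m)
  Merge nested applications:  k ⊞ t(t((k ⊞ q) ⊞ s(m) ⊞ (m ⊞ s(q)), s(r(p) ⊞ q ⊞ s(m) ⊞ k), r(r(s(m)))), r(s(t(k, k, q) ⊞ (q ⊞ (m ⊞ k)))), t(s((q ⊞ k) ⊞ (s(q) ⊞ r(q))), s(p) ⊞ p ⊞ (k ⊞ m) ⊞ s(r(k)), k)) ⊞ t(t(s(q) ⊞ m ⊞ k ⊞ q ⊞ s(m), s(q ⊞ k ⊞ (r(p) ⊞ s(m))), r(r(s(m)))), r(s(t(k, k, q) ⊞ q ⊞ m ⊞ k)), t(s(r(q) ⊞ k ⊞ q ⊞ s(q)), (s(r(k)) ⊞ m) ⊞ (k ⊞ (s(p) ⊞ p)), k)) ⊞ m
  Inside:  t(t((k ⊞ q) ⊞ s(m) ⊞ (m ⊞ s(q)), s(r(p) ⊞ q ⊞ s(m) ⊞ k), r(r(s(m)))), r(s(t(k, k, q) ⊞ (q ⊞ (m ⊞ k)))), t(s((q ⊞ k) ⊞ (s(q) ⊞ r(q))), s(p) ⊞ p ⊞ (k ⊞ m) ⊞ s(r(k)), k))  →  t(t(k ⊞ m ⊞ q ⊞ s(m) ⊞ s(q), s(k ⊞ q ⊞ r(p) ⊞ s(m)), r(r(s(m)))), r(s(k ⊞ m ⊞ q ⊞ t(k, k, q))), t(s(k ⊞ q ⊞ r(q) ⊞ s(q)), k ⊞ m ⊞ p ⊞ s(p) ⊞ s(r(k)), k))
  Inside:  t(t(s(q) ⊞ m ⊞ k ⊞ q ⊞ s(m), s(q ⊞ k ⊞ (r(p) ⊞ s(m))), r(r(s(m)))), r(s(t(k, k, q) ⊞ q ⊞ m ⊞ k)), t(s(r(q) ⊞ k ⊞ q ⊞ s(q)), (s(r(k)) ⊞ m) ⊞ (k ⊞ (s(p) ⊞ p)), k))  →  t(t(k ⊞ m ⊞ q ⊞ s(m) ⊞ s(q), s(k ⊞ q ⊞ r(p) ⊞ s(m)), r(r(s(m)))), r(s(k ⊞ m ⊞ q ⊞ t(k, k, q))), t(s(k ⊞ q ⊞ r(q) ⊞ s(q)), k ⊞ m ⊞ p ⊞ s(p) ⊞ s(r(k)), k))
  Deduplicate:  drop duplicate t(t(k ⊞ m ⊞ q ⊞ s(m) ⊞ s(q), s(k ⊞ q ⊞ r(p) ⊞ s(m)), r(r(s(m)))), r(s(k ⊞ m ⊞ q ⊞ t(k, k, q))), t(s(k ⊞ q ⊞ r(q) ⊞ s(q)), k ⊞ m ⊞ p ⊞ s(p) ⊞ s(r(k)), k))
  Sort arguments:  k ⊞ m ⊞ t(t(k ⊞ m ⊞ q ⊞ s(m) ⊞ s(q), s(k ⊞ q ⊞ r(p) ⊞ s(m)), r(r(s(m)))), r(s(k ⊞ m ⊞ q ⊞ t(k, k, q))), t(s(k ⊞ q ⊞ r(q) ⊞ s(q)), k ⊞ m ⊞ p ⊞ s(p) ⊞ s(r(k)), k))
  Put back:  r(k ⊞ m ⊞ t(t(k ⊞ m ⊞ q ⊞ s(m) ⊞ s(q), s(k ⊞ q ⊞ r(p) ⊞ s(m)), r(r(s(m)))), r(s(k ⊞ m ⊞ q ⊞ t(k, k, q))), t(s(k ⊞ q ⊞ r(q) ⊞ s(q)), k ⊞ m ⊞ p ⊞ s(p) ⊞ s(r(k)), k)))

Answer: yes — both canonical forms are r(k ⊞ m ⊞ t(t(k ⊞ m ⊞ q ⊞ s(m) ⊞ s(q), s(k ⊞ q ⊞ r(p) ⊞ s(m)), r(r(s(m)))), r(s(k ⊞ m ⊞ q ⊞ t(k, k, q))), t(s(k ⊞ q ⊞ r(q) ⊞ s(q)), k ⊞ m ⊞ p ⊞ s(p) ⊞ s(r(k)), k)))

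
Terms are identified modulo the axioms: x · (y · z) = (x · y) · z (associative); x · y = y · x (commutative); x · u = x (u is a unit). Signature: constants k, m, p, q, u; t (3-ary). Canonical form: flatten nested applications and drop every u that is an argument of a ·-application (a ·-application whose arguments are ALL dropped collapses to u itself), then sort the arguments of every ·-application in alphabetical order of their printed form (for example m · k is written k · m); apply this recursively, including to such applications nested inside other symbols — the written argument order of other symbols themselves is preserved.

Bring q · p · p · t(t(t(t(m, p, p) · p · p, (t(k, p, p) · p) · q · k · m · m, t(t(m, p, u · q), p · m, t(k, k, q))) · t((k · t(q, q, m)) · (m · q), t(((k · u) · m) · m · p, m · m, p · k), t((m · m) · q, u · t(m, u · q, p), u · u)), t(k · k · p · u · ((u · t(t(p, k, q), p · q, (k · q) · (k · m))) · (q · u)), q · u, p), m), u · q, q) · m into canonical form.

Canonicalize subterm:  t(t(t(t(m, p, p) · p · p, (t(k, p, p) · p) · q · k · m · m, t(t(m, p, u · q), p · m, t(k, k, q))) · t((k · t(q, q, m)) · (m · q), t(((k · u) · m) · m · p, m · m, p · k), t((m · m) · q, u · t(m, u · q, p), u · u)), t(k · k · p · u · ((u · t(t(p, k, q), p · q, (k · q) · (k · m))) · (q · u)), q · u, p), m), u · q, q)  →  t(t(t(k · m · q · t(q, q, m), t(k · m · m · p, m · m, k · p), t(m · m · q, t(m, q, p), u)) · t(p · p · t(m, p, p), k · m · m · p · q · t(k, p, p), t(t(m, p, q), m · p, t(k, k, q))), t(k · k · p · q · t(t(p, k, q), p · q, k · k · m · q), q, p), m), q, q)
Sort:  m · p · p · q · t(t(t(k · m · q · t(q, q, m), t(k · m · m · p, m · m, k · p), t(m · m · q, t(m, q, p), u)) · t(p · p · t(m, p, p), k · m · m · p · q · t(k, p, p), t(t(m, p, q), m · p, t(k, k, q))), t(k · k · p · q · t(t(p, k, q), p · q, k · k · m · q), q, p), m), q, q)

Answer: m · p · p · q · t(t(t(k · m · q · t(q, q, m), t(k · m · m · p, m · m, k · p), t(m · m · q, t(m, q, p), u)) · t(p · p · t(m, p, p), k · m · m · p · q · t(k, p, p), t(t(m, p, q), m · p, t(k, k, q))), t(k · k · p · q · t(t(p, k, q), p · q, k · k · m · q), q, p), m), q, q)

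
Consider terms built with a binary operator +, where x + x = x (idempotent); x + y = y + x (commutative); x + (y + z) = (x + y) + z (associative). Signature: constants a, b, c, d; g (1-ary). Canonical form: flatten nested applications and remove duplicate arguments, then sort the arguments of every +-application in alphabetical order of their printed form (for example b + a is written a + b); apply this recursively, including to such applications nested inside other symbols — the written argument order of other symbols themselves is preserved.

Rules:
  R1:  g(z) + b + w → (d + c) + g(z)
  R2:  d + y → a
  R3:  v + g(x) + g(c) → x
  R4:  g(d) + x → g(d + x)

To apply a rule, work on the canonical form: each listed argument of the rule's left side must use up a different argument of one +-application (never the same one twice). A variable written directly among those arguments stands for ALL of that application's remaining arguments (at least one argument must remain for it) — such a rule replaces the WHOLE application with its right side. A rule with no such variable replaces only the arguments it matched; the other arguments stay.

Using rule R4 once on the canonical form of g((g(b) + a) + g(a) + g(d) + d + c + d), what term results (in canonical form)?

Answer: g(g(a + c + d + g(a) + g(b)))

Derivation:
Canonical form:  g(a + c + d + g(a) + g(b) + g(d))
Match R4:  consume g(d);  x := a + c + d + g(a) + g(b)
The extension variable absorbs all remaining arguments, so the whole application is rewritten.
Result:  g(g(a + c + d + g(a) + g(b)))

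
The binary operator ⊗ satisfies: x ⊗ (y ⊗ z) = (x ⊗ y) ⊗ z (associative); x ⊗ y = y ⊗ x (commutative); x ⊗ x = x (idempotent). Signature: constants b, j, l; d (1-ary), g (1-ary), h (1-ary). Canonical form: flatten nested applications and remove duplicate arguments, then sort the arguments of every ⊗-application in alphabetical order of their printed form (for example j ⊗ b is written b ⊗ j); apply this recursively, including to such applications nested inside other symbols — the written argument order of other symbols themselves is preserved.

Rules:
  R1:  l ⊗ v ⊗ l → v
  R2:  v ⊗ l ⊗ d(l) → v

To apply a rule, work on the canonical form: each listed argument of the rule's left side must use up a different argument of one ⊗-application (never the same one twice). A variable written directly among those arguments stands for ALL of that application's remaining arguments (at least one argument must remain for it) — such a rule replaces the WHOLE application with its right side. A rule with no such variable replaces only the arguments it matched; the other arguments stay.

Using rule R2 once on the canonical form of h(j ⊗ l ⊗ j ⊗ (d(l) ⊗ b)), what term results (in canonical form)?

Canonical form:  h(b ⊗ d(l) ⊗ j ⊗ l)
Apply R2:  consuming d(l), l;  v := b ⊗ j
The variable takes the whole remainder — replace the entire application.
Giving:  h(b ⊗ j)

Answer: h(b ⊗ j)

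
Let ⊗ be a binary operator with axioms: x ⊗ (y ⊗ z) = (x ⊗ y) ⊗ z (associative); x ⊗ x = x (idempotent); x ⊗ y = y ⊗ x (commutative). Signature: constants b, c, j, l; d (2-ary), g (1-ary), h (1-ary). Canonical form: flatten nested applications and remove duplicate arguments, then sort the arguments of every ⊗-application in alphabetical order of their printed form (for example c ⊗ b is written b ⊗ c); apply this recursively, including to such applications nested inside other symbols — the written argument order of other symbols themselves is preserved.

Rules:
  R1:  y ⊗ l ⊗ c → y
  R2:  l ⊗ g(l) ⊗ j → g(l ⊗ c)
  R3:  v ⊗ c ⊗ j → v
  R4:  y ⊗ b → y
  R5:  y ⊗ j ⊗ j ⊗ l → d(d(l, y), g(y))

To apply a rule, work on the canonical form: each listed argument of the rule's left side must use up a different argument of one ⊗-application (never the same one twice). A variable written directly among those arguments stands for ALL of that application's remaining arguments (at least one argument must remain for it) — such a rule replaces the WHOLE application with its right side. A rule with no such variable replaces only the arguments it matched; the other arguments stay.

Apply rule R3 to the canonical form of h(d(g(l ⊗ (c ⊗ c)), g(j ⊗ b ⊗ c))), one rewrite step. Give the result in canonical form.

Answer: h(d(g(c ⊗ l), g(b)))

Derivation:
Canonical form:  h(d(g(c ⊗ l), g(b ⊗ c ⊗ j)))
Match R3:  consume c, j;  v := b
The variable takes the whole remainder — replace the entire application.
New term:  h(d(g(c ⊗ l), g(b)))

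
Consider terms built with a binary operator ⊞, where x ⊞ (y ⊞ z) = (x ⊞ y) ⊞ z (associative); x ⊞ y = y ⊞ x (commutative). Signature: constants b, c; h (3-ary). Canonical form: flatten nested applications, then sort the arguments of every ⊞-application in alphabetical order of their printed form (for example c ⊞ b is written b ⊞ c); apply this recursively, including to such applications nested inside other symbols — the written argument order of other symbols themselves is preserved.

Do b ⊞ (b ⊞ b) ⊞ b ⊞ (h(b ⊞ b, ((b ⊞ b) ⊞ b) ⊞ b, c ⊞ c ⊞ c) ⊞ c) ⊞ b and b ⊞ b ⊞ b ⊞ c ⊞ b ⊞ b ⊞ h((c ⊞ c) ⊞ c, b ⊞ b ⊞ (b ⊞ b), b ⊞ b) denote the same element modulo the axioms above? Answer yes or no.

Answer: no — b ⊞ b ⊞ b ⊞ b ⊞ b ⊞ c ⊞ h(b ⊞ b, b ⊞ b ⊞ b ⊞ b, c ⊞ c ⊞ c) vs b ⊞ b ⊞ b ⊞ b ⊞ b ⊞ c ⊞ h(c ⊞ c ⊞ c, b ⊞ b ⊞ b ⊞ b, b ⊞ b)

Derivation:
Left:  b ⊞ (b ⊞ b) ⊞ b ⊞ (h(b ⊞ b, ((b ⊞ b) ⊞ b) ⊞ b, c ⊞ c ⊞ c) ⊞ c) ⊞ b
  Flatten:  b ⊞ b ⊞ b ⊞ b ⊞ h(b ⊞ b, ((b ⊞ b) ⊞ b) ⊞ b, c ⊞ c ⊞ c) ⊞ c ⊞ b
  Canonicalize subterm:  h(b ⊞ b, ((b ⊞ b) ⊞ b) ⊞ b, c ⊞ c ⊞ c)  →  h(b ⊞ b, b ⊞ b ⊞ b ⊞ b, c ⊞ c ⊞ c)
  Sort:  b ⊞ b ⊞ b ⊞ b ⊞ b ⊞ c ⊞ h(b ⊞ b, b ⊞ b ⊞ b ⊞ b, c ⊞ c ⊞ c)
Right:  b ⊞ b ⊞ b ⊞ c ⊞ b ⊞ b ⊞ h((c ⊞ c) ⊞ c, b ⊞ b ⊞ (b ⊞ b), b ⊞ b)
  Simplify inside:  h((c ⊞ c) ⊞ c, b ⊞ b ⊞ (b ⊞ b), b ⊞ b)  →  h(c ⊞ c ⊞ c, b ⊞ b ⊞ b ⊞ b, b ⊞ b)
  Sort:  b ⊞ b ⊞ b ⊞ b ⊞ b ⊞ c ⊞ h(c ⊞ c ⊞ c, b ⊞ b ⊞ b ⊞ b, b ⊞ b)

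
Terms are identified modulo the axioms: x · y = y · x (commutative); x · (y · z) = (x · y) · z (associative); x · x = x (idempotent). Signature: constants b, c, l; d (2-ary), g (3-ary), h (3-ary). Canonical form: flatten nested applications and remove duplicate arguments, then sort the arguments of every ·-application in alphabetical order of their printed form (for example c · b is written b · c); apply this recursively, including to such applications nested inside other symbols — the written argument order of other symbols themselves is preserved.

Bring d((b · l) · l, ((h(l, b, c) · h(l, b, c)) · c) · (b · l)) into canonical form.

Answer: d(b · l, b · c · h(l, b, c) · l)

Derivation:
Descend into:  ((h(l, b, c) · h(l, b, c)) · c) · (b · l)
Flatten:  h(l, b, c) · h(l, b, c) · c · b · l
Idempotence:  drop duplicate h(l, b, c)
Sort arguments:  b · c · h(l, b, c) · l
Rebuild:  d(b · l, b · c · h(l, b, c) · l)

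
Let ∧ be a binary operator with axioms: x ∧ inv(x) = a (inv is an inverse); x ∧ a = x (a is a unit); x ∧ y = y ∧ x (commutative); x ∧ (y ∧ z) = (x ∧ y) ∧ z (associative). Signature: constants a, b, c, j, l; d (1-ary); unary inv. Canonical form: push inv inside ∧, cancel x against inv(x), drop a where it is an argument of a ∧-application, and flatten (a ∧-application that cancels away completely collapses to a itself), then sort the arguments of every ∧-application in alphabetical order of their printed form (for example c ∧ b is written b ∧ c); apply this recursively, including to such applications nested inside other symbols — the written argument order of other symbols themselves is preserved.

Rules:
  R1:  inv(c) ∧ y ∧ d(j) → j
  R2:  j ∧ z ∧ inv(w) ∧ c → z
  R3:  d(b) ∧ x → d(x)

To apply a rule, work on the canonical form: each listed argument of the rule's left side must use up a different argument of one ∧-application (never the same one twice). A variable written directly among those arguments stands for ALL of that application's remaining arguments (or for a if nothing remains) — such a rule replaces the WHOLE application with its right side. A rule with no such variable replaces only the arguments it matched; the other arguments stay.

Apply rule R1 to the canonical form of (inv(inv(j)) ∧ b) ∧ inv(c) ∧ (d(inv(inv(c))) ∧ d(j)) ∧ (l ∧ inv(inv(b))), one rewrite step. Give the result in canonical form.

Canonical form:  b ∧ b ∧ d(c) ∧ d(j) ∧ inv(c) ∧ j ∧ l
R1 matches:  uses d(j), inv(c);  y := b ∧ b ∧ d(c) ∧ j ∧ l
The variable takes the whole remainder — replace the entire application.
Result:  j

Answer: j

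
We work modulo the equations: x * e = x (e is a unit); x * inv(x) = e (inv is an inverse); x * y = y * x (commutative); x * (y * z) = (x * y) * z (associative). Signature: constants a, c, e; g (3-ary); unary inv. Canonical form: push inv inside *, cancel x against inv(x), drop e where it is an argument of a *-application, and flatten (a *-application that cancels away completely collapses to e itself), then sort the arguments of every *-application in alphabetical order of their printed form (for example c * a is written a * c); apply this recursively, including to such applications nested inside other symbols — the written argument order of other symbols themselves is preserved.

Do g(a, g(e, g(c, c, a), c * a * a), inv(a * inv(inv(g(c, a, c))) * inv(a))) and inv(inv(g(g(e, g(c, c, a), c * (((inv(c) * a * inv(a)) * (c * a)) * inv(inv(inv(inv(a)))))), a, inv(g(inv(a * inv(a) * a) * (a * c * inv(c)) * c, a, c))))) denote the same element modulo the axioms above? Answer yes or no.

Answer: no — g(a, g(e, g(c, c, a), a * a * c), inv(g(c, a, c))) vs g(g(e, g(c, c, a), a * a * c), a, inv(g(c, a, c)))

Derivation:
Left:  g(a, g(e, g(c, c, a), c * a * a), inv(a * inv(inv(g(c, a, c))) * inv(a)))
  Work inside:  a * inv(inv(g(c, a, c))) * inv(a)
  Push inv inside:  distribute inv over * and collapse double inv
  Cancel:  a cancels
  Collect terms:  g(c, a, c)
  Reassemble:  g(a, g(e, g(c, c, a), a * a * c), inv(g(c, a, c)))
Right:  inv(inv(g(g(e, g(c, c, a), c * (((inv(c) * a * inv(a)) * (c * a)) * inv(inv(inv(inv(a)))))), a, inv(g(inv(a * inv(a) * a) * (a * c * inv(c)) * c, a, c)))))
  Push inv inside:  distribute inv over * and collapse double inv
  Collect:  g(g(e, g(c, c, a), a * a * c), a, inv(g(c, a, c)))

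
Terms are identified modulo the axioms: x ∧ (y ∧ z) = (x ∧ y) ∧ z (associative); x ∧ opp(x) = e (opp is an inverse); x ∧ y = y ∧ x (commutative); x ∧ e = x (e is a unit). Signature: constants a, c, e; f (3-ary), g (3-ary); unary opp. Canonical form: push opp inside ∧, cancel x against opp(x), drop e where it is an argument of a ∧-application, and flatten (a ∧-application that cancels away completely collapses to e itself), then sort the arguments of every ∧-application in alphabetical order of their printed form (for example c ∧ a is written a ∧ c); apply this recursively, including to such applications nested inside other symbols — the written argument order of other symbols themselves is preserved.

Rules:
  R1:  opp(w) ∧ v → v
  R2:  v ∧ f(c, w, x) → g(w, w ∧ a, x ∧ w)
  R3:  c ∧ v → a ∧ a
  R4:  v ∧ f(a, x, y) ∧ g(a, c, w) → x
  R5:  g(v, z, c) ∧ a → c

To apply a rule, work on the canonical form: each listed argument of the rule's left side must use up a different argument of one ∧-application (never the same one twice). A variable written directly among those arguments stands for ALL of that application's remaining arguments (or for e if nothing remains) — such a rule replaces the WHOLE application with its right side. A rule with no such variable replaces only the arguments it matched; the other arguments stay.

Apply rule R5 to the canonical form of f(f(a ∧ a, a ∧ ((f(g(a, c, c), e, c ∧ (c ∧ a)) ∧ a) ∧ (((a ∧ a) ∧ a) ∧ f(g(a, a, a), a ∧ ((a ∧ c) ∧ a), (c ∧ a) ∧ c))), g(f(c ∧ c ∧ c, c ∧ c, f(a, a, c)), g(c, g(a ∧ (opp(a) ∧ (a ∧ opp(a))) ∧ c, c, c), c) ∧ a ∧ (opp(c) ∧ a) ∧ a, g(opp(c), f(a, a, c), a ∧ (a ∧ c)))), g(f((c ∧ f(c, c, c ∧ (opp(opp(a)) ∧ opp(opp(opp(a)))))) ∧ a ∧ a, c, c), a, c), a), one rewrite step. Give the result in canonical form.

Canonical form:  f(f(a ∧ a, a ∧ a ∧ a ∧ a ∧ a ∧ f(g(a, a, a), a ∧ a ∧ a ∧ c, a ∧ c ∧ c) ∧ f(g(a, c, c), e, a ∧ c ∧ c), g(f(c ∧ c ∧ c, c ∧ c, f(a, a, c)), a ∧ a ∧ a ∧ g(c, g(c, c, c), c) ∧ opp(c), g(opp(c), f(a, a, c), a ∧ a ∧ c))), g(f(a ∧ a ∧ c ∧ f(c, c, c), c, c), a, c), a)
R5 matches:  uses a, g(c, g(c, c, c), c);  v := c, z := g(c, c, c)
New term:  f(f(a ∧ a, a ∧ a ∧ a ∧ a ∧ a ∧ f(g(a, a, a), a ∧ a ∧ a ∧ c, a ∧ c ∧ c) ∧ f(g(a, c, c), e, a ∧ c ∧ c), g(f(c ∧ c ∧ c, c ∧ c, f(a, a, c)), a ∧ a, g(opp(c), f(a, a, c), a ∧ a ∧ c))), g(f(a ∧ a ∧ c ∧ f(c, c, c), c, c), a, c), a)

Answer: f(f(a ∧ a, a ∧ a ∧ a ∧ a ∧ a ∧ f(g(a, a, a), a ∧ a ∧ a ∧ c, a ∧ c ∧ c) ∧ f(g(a, c, c), e, a ∧ c ∧ c), g(f(c ∧ c ∧ c, c ∧ c, f(a, a, c)), a ∧ a, g(opp(c), f(a, a, c), a ∧ a ∧ c))), g(f(a ∧ a ∧ c ∧ f(c, c, c), c, c), a, c), a)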